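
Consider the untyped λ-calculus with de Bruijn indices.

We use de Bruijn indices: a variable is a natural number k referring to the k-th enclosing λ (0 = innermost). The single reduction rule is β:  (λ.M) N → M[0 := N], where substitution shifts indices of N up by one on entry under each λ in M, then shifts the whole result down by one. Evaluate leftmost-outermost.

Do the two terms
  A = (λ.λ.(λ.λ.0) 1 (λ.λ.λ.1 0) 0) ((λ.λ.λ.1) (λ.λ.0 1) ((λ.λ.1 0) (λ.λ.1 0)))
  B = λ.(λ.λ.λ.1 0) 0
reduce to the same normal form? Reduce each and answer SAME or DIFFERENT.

Answer: SAME — A ⇓ λ.λ.λ.1 0, B ⇓ λ.λ.λ.1 0

Derivation:
Term A:
  start: (λ.λ.(λ.λ.0) 1 (λ.λ.λ.1 0) 0) ((λ.λ.λ.1) (λ.λ.0 1) ((λ.λ.1 0) (λ.λ.1 0)))
  step 1: λ.(λ.λ.0) ((λ.λ.λ.1) (λ.λ.0 1) ((λ.λ.1 0) (λ.λ.1 0))) (λ.λ.λ.1 0) 0
  step 2: λ.(λ.0) (λ.λ.λ.1 0) 0
  step 3: λ.(λ.λ.λ.1 0) 0
  step 4: λ.λ.λ.1 0

Term B:
  start: λ.(λ.λ.λ.1 0) 0
  step 1: λ.λ.λ.1 0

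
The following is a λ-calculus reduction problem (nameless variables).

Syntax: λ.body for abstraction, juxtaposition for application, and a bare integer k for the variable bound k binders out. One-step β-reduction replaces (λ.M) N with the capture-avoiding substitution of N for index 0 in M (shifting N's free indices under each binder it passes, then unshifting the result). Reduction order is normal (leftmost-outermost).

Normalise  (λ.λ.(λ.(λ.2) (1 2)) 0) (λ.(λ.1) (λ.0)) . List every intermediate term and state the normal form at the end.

  start: (λ.λ.(λ.(λ.2) (1 2)) 0) (λ.(λ.1) (λ.0))
  step 1: λ.(λ.(λ.2) (1 (λ.(λ.1) (λ.0)))) 0
  step 2: λ.(λ.1) (0 (λ.(λ.1) (λ.0)))
  step 3: λ.0

Answer: normal form = λ.0  (in 3 steps)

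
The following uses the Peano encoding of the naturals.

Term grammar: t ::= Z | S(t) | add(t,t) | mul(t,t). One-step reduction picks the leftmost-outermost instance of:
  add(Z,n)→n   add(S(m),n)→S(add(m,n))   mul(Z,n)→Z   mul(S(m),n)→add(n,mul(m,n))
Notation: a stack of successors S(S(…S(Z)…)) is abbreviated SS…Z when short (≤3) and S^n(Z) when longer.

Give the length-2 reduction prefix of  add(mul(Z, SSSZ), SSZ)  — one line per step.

Answer: after 2 steps: SSZ

Working:
  start: add(mul(Z, SSSZ), SSZ)
  step 1: add(Z, SSZ)
  step 2: SSZ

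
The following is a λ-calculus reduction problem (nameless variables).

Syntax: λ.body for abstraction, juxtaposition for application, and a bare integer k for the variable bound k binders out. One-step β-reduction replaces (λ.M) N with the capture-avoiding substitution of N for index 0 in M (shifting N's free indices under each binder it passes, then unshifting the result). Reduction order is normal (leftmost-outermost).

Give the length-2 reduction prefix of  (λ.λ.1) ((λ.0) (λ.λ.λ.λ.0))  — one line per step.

  start: (λ.λ.1) ((λ.0) (λ.λ.λ.λ.0))
  step 1: λ.(λ.0) (λ.λ.λ.λ.0)
  step 2: λ.λ.λ.λ.λ.0

Answer: after 2 steps: λ.λ.λ.λ.λ.0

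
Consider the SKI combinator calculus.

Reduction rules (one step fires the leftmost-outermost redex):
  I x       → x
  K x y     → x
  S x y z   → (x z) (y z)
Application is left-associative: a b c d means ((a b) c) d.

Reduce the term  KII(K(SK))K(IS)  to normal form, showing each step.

  start: KII(K(SK))K(IS)
  step 1: I(K(SK))K(IS)
  step 2: K(SK)K(IS)
  step 3: SK(IS)
  step 4: SKS

Answer: normal form = SKS  (in 4 steps)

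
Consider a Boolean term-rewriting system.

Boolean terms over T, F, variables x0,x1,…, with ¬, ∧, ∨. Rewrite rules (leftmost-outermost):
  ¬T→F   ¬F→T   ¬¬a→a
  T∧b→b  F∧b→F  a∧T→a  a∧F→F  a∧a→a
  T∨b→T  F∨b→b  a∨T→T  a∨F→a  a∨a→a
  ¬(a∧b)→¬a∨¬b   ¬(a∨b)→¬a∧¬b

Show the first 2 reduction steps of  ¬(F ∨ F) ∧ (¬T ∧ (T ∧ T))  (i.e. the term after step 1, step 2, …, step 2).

  start: ¬(F ∨ F) ∧ (¬T ∧ (T ∧ T))
  step 1: (¬F ∧ ¬F) ∧ (¬T ∧ (T ∧ T))
  step 2: ¬F ∧ (¬T ∧ (T ∧ T))

Answer: after 2 steps: ¬F ∧ (¬T ∧ (T ∧ T))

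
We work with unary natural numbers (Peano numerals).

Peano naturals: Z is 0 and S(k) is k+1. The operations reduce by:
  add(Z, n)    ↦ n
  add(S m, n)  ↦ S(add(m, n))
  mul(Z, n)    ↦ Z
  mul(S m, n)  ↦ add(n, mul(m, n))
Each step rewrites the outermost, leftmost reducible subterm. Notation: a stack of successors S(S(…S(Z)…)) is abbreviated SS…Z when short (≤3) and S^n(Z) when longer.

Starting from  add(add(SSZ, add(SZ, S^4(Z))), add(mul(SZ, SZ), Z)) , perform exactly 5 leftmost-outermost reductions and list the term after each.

  start: add(add(SSZ, add(SZ, S^4(Z))), add(mul(SZ, SZ), Z))
  [1] add(S(add(SZ, add(SZ, S^4(Z)))), add(mul(SZ, SZ), Z))
  [2] S(add(add(SZ, add(SZ, S^4(Z))), add(mul(SZ, SZ), Z)))
  [3] S(add(S(add(Z, add(SZ, S^4(Z)))), add(mul(SZ, SZ), Z)))
  [4] S(S(add(add(Z, add(SZ, S^4(Z))), add(mul(SZ, SZ), Z))))
  [5] S(S(add(add(SZ, S^4(Z)), add(mul(SZ, SZ), Z))))

Answer: after 5 steps: S(S(add(add(SZ, S^4(Z)), add(mul(SZ, SZ), Z))))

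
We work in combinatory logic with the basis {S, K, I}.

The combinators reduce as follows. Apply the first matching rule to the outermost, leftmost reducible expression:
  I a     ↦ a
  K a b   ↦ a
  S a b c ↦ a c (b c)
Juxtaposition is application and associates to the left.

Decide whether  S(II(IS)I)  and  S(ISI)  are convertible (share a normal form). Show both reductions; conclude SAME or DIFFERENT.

Answer: SAME — A ⇓ S(SI), B ⇓ S(SI)

Reduction:
Term A:
  start: S(II(IS)I)
  step 1: S(I(IS)I)
  step 2: S(ISI)
  step 3: S(SI)

Term B:
  start: S(ISI)
  step 1: S(SI)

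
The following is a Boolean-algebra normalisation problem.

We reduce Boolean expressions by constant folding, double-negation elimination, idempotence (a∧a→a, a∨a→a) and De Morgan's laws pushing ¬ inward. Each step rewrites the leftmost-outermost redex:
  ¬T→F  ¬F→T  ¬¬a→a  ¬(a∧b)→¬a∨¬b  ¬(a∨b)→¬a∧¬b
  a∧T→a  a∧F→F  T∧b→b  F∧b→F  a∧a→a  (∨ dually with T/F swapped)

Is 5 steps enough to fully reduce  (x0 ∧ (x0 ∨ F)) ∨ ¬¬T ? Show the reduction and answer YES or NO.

Answer: YES — reaches normal form T in 4 ≤ 5 steps

Derivation:
  start: (x0 ∧ (x0 ∨ F)) ∨ ¬¬T
  →1  (x0 ∧ x0) ∨ ¬¬T
  →2  x0 ∨ ¬¬T
  →3  x0 ∨ T
  →4  T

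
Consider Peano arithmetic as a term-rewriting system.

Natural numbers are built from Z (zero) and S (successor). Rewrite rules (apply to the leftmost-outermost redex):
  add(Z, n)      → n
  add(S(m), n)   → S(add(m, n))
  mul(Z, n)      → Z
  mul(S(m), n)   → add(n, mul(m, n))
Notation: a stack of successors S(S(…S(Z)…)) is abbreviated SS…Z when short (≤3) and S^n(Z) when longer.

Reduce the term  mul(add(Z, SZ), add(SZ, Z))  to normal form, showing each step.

Answer: normal form = SZ  (in 7 steps)

Reduction:
  start: mul(add(Z, SZ), add(SZ, Z))
  →1  mul(SZ, add(SZ, Z))
  →2  add(add(SZ, Z), mul(Z, add(SZ, Z)))
  →3  add(S(add(Z, Z)), mul(Z, add(SZ, Z)))
  →4  S(add(add(Z, Z), mul(Z, add(SZ, Z))))
  →5  S(add(Z, mul(Z, add(SZ, Z))))
  →6  S(mul(Z, add(SZ, Z)))
  →7  SZ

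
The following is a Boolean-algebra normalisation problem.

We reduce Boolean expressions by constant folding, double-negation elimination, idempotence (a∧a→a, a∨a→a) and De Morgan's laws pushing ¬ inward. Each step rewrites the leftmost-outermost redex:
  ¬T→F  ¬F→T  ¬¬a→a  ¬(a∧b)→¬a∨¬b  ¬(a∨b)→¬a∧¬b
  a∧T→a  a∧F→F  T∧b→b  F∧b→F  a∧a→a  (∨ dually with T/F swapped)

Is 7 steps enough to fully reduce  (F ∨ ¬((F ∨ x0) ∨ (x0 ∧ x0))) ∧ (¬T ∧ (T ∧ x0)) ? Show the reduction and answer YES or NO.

Answer: NO — after 7 steps the term is (¬x0 ∧ ¬x0) ∧ (¬T ∧ (T ∧ x0)), not yet normal

Derivation:
  start: (F ∨ ¬((F ∨ x0) ∨ (x0 ∧ x0))) ∧ (¬T ∧ (T ∧ x0))
  step 1: ¬((F ∨ x0) ∨ (x0 ∧ x0)) ∧ (¬T ∧ (T ∧ x0))
  step 2: (¬(F ∨ x0) ∧ ¬(x0 ∧ x0)) ∧ (¬T ∧ (T ∧ x0))
  step 3: ((¬F ∧ ¬x0) ∧ ¬(x0 ∧ x0)) ∧ (¬T ∧ (T ∧ x0))
  step 4: ((T ∧ ¬x0) ∧ ¬(x0 ∧ x0)) ∧ (¬T ∧ (T ∧ x0))
  step 5: (¬x0 ∧ ¬(x0 ∧ x0)) ∧ (¬T ∧ (T ∧ x0))
  step 6: (¬x0 ∧ (¬x0 ∨ ¬x0)) ∧ (¬T ∧ (T ∧ x0))
  step 7: (¬x0 ∧ ¬x0) ∧ (¬T ∧ (T ∧ x0))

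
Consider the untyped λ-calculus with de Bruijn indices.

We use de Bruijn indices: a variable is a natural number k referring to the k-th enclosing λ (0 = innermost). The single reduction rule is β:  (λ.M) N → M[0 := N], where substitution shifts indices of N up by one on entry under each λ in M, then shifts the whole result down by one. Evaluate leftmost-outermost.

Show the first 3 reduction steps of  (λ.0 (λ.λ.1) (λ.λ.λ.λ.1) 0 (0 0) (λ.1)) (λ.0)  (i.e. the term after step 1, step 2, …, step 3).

Answer: after 3 steps: (λ.λ.λ.λ.λ.1) (λ.0) ((λ.0) (λ.0)) (λ.λ.0)

Reduction:
  start: (λ.0 (λ.λ.1) (λ.λ.λ.λ.1) 0 (0 0) (λ.1)) (λ.0)
  [1] (λ.0) (λ.λ.1) (λ.λ.λ.λ.1) (λ.0) ((λ.0) (λ.0)) (λ.λ.0)
  [2] (λ.λ.1) (λ.λ.λ.λ.1) (λ.0) ((λ.0) (λ.0)) (λ.λ.0)
  [3] (λ.λ.λ.λ.λ.1) (λ.0) ((λ.0) (λ.0)) (λ.λ.0)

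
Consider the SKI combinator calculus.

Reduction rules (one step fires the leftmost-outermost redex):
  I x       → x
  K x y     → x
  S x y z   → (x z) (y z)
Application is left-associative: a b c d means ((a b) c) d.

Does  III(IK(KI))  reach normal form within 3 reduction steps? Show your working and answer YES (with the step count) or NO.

Answer: NO — after 3 steps the term is IK(KI), not yet normal

Reduction:
  start: III(IK(KI))
  →1  II(IK(KI))
  →2  I(IK(KI))
  →3  IK(KI)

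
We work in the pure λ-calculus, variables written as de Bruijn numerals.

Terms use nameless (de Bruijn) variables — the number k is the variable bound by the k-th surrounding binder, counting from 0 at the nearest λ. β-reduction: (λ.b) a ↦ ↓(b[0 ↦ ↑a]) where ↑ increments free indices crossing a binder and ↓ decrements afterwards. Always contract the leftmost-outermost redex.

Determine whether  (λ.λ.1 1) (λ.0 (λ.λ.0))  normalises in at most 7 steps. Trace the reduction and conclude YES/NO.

  start: (λ.λ.1 1) (λ.0 (λ.λ.0))
  step 1: λ.(λ.0 (λ.λ.0)) (λ.0 (λ.λ.0))
  step 2: λ.(λ.0 (λ.λ.0)) (λ.λ.0)
  step 3: λ.(λ.λ.0) (λ.λ.0)
  step 4: λ.λ.0

Answer: YES — reaches normal form λ.λ.0 in 4 ≤ 7 steps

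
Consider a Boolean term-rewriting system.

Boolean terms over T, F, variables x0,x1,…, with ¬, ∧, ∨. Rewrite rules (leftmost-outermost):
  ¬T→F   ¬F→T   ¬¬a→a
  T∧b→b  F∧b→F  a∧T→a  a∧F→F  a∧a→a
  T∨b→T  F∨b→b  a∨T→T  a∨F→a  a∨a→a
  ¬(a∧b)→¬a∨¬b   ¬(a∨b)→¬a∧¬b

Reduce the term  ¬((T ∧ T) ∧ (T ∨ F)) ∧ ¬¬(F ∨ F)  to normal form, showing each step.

Answer: normal form = F  (in 9 steps)

Reduction:
  start: ¬((T ∧ T) ∧ (T ∨ F)) ∧ ¬¬(F ∨ F)
  step 1: (¬(T ∧ T) ∨ ¬(T ∨ F)) ∧ ¬¬(F ∨ F)
  step 2: ((¬T ∨ ¬T) ∨ ¬(T ∨ F)) ∧ ¬¬(F ∨ F)
  step 3: (¬T ∨ ¬(T ∨ F)) ∧ ¬¬(F ∨ F)
  step 4: (F ∨ ¬(T ∨ F)) ∧ ¬¬(F ∨ F)
  step 5: ¬(T ∨ F) ∧ ¬¬(F ∨ F)
  step 6: (¬T ∧ ¬F) ∧ ¬¬(F ∨ F)
  step 7: (F ∧ ¬F) ∧ ¬¬(F ∨ F)
  step 8: F ∧ ¬¬(F ∨ F)
  step 9: F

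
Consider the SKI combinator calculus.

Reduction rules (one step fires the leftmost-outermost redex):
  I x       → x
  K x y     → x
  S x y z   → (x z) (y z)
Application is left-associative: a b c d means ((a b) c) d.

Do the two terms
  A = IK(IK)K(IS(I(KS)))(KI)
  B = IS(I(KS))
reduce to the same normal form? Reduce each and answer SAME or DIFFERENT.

Answer: SAME — A ⇓ S(KS), B ⇓ S(KS)

Derivation:
Term A:
  start: IK(IK)K(IS(I(KS)))(KI)
  [1] K(IK)K(IS(I(KS)))(KI)
  [2] IK(IS(I(KS)))(KI)
  [3] K(IS(I(KS)))(KI)
  [4] IS(I(KS))
  [5] S(I(KS))
  [6] S(KS)

Term B:
  start: IS(I(KS))
  [1] S(I(KS))
  [2] S(KS)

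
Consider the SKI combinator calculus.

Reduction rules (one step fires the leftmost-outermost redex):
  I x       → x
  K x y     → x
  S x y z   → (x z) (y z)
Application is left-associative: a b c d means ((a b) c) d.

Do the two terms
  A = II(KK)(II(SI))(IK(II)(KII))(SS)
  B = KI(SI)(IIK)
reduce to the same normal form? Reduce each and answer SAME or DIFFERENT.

Answer: DIFFERENT — A ⇓ I, B ⇓ K

Reduction:
Term A:
  start: II(KK)(II(SI))(IK(II)(KII))(SS)
  →1  I(KK)(II(SI))(IK(II)(KII))(SS)
  →2  KK(II(SI))(IK(II)(KII))(SS)
  →3  K(IK(II)(KII))(SS)
  →4  IK(II)(KII)
  →5  K(II)(KII)
  →6  II
  →7  I

Term B:
  start: KI(SI)(IIK)
  →1  I(IIK)
  →2  IIK
  →3  IK
  →4  K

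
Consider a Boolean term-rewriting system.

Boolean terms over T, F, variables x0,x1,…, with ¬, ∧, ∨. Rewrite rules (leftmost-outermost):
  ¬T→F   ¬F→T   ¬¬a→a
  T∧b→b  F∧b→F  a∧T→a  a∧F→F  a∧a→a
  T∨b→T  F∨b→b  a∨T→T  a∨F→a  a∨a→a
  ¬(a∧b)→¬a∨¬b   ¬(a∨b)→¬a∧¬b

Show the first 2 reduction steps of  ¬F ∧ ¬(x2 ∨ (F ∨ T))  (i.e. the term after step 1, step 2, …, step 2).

  start: ¬F ∧ ¬(x2 ∨ (F ∨ T))
  step 1: T ∧ ¬(x2 ∨ (F ∨ T))
  step 2: ¬(x2 ∨ (F ∨ T))

Answer: after 2 steps: ¬(x2 ∨ (F ∨ T))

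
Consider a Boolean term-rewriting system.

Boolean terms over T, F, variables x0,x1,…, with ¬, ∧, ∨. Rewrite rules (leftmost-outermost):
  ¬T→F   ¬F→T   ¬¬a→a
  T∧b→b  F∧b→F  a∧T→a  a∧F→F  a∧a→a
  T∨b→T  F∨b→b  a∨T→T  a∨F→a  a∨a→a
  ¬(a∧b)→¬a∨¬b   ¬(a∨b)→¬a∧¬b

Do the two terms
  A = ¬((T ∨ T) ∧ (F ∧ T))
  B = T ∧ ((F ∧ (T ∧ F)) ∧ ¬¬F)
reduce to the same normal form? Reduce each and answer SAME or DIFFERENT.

Answer: DIFFERENT — A ⇓ T, B ⇓ F

Working:
Term A:
  start: ¬((T ∨ T) ∧ (F ∧ T))
  →1  ¬(T ∨ T) ∨ ¬(F ∧ T)
  →2  (¬T ∧ ¬T) ∨ ¬(F ∧ T)
  →3  ¬T ∨ ¬(F ∧ T)
  →4  F ∨ ¬(F ∧ T)
  →5  ¬(F ∧ T)
  →6  ¬F ∨ ¬T
  →7  T ∨ ¬T
  →8  T

Term B:
  start: T ∧ ((F ∧ (T ∧ F)) ∧ ¬¬F)
  →1  (F ∧ (T ∧ F)) ∧ ¬¬F
  →2  F ∧ ¬¬F
  →3  F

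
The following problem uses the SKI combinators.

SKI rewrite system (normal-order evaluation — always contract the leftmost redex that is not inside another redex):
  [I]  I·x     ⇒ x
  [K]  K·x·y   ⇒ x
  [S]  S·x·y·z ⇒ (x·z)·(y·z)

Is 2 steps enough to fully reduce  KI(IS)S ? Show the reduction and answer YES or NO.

Answer: YES — reaches normal form S in 2 ≤ 2 steps

Reduction:
  start: KI(IS)S
  →1  IS
  →2  S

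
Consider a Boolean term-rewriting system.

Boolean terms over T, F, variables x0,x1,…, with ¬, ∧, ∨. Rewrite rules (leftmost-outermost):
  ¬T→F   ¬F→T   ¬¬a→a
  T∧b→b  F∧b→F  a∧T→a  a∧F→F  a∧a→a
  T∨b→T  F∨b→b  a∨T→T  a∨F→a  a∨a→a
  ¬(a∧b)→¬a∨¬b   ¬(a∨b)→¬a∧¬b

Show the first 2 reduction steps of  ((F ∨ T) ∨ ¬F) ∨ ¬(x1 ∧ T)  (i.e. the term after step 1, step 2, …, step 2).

  start: ((F ∨ T) ∨ ¬F) ∨ ¬(x1 ∧ T)
  step 1: (T ∨ ¬F) ∨ ¬(x1 ∧ T)
  step 2: T ∨ ¬(x1 ∧ T)

Answer: after 2 steps: T ∨ ¬(x1 ∧ T)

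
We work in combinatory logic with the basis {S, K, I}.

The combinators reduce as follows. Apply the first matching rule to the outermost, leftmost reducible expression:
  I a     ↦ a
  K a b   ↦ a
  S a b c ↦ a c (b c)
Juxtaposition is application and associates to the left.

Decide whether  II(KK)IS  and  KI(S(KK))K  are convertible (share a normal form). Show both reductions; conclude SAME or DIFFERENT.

Answer: DIFFERENT — A ⇓ KS, B ⇓ K

Working:
Term A:
  start: II(KK)IS
  [1] I(KK)IS
  [2] KKIS
  [3] KS

Term B:
  start: KI(S(KK))K
  [1] IK
  [2] K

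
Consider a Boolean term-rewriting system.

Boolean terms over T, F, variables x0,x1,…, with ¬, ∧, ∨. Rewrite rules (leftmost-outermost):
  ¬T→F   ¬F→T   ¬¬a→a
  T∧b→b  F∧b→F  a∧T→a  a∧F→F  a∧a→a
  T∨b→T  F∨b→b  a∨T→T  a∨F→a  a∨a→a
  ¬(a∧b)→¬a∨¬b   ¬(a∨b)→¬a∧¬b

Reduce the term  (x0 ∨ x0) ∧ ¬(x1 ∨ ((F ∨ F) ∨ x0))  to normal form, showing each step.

Answer: normal form = x0 ∧ (¬x1 ∧ ¬x0)  (in 7 steps)

Derivation:
  start: (x0 ∨ x0) ∧ ¬(x1 ∨ ((F ∨ F) ∨ x0))
  →1  x0 ∧ ¬(x1 ∨ ((F ∨ F) ∨ x0))
  →2  x0 ∧ (¬x1 ∧ ¬((F ∨ F) ∨ x0))
  →3  x0 ∧ (¬x1 ∧ (¬(F ∨ F) ∧ ¬x0))
  →4  x0 ∧ (¬x1 ∧ ((¬F ∧ ¬F) ∧ ¬x0))
  →5  x0 ∧ (¬x1 ∧ (¬F ∧ ¬x0))
  →6  x0 ∧ (¬x1 ∧ (T ∧ ¬x0))
  →7  x0 ∧ (¬x1 ∧ ¬x0)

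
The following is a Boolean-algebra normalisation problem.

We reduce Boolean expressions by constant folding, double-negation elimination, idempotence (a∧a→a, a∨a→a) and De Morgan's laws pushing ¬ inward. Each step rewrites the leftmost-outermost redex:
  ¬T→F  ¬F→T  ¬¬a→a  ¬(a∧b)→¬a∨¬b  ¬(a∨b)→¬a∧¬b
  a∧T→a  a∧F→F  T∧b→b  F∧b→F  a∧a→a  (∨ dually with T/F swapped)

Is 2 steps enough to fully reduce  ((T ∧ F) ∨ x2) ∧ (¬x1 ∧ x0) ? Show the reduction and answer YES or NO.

Answer: YES — reaches normal form x2 ∧ (¬x1 ∧ x0) in 2 ≤ 2 steps

Reduction:
  start: ((T ∧ F) ∨ x2) ∧ (¬x1 ∧ x0)
  step 1: (F ∨ x2) ∧ (¬x1 ∧ x0)
  step 2: x2 ∧ (¬x1 ∧ x0)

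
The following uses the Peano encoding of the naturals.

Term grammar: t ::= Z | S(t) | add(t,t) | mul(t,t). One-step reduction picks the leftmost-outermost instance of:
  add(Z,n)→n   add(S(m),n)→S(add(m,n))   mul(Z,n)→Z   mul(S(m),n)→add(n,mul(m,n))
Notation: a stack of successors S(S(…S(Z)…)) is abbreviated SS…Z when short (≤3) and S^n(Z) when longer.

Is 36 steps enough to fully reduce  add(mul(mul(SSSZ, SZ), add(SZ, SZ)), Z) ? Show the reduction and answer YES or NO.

Answer: YES — reaches normal form S^6(Z) in 36 ≤ 36 steps

Reduction:
  start: add(mul(mul(SSSZ, SZ), add(SZ, SZ)), Z)
  →1  add(mul(add(SZ, mul(SSZ, SZ)), add(SZ, SZ)), Z)
  →2  add(mul(S(add(Z, mul(SSZ, SZ))), add(SZ, SZ)), Z)
  →3  add(add(add(SZ, SZ), mul(add(Z, mul(SSZ, SZ)), add(SZ, SZ))), Z)
  →4  add(add(S(add(Z, SZ)), mul(add(Z, mul(SSZ, SZ)), add(SZ, SZ))), Z)
  →5  add(S(add(add(Z, SZ), mul(add(Z, mul(SSZ, SZ)), add(SZ, SZ)))), Z)
  →6  S(add(add(add(Z, SZ), mul(add(Z, mul(SSZ, SZ)), add(SZ, SZ))), Z))
  →7  S(add(add(SZ, mul(add(Z, mul(SSZ, SZ)), add(SZ, SZ))), Z))
  →8  S(add(S(add(Z, mul(add(Z, mul(SSZ, SZ)), add(SZ, SZ)))), Z))
  →9  S(S(add(add(Z, mul(add(Z, mul(SSZ, SZ)), add(SZ, SZ))), Z)))
  →10  S(S(add(mul(add(Z, mul(SSZ, SZ)), add(SZ, SZ)), Z)))
  →11  S(S(add(mul(mul(SSZ, SZ), add(SZ, SZ)), Z)))
  →12  S(S(add(mul(add(SZ, mul(SZ, SZ)), add(SZ, SZ)), Z)))
  →13  S(S(add(mul(S(add(Z, mul(SZ, SZ))), add(SZ, SZ)), Z)))
  →14  S(S(add(add(add(SZ, SZ), mul(add(Z, mul(SZ, SZ)), add(SZ, SZ))), Z)))
  →15  S(S(add(add(S(add(Z, SZ)), mul(add(Z, mul(SZ, SZ)), add(SZ, SZ))), Z)))
  →16  S(S(add(S(add(add(Z, SZ), mul(add(Z, mul(SZ, SZ)), add(SZ, SZ)))), Z)))
  →17  S(S(S(add(add(add(Z, SZ), mul(add(Z, mul(SZ, SZ)), add(SZ, SZ))), Z))))
  →18  S(S(S(add(add(SZ, mul(add(Z, mul(SZ, SZ)), add(SZ, SZ))), Z))))
  →19  S(S(S(add(S(add(Z, mul(add(Z, mul(SZ, SZ)), add(SZ, SZ)))), Z))))
  →20  S(S(S(S(add(add(Z, mul(add(Z, mul(SZ, SZ)), add(SZ, SZ))), Z)))))
  →21  S(S(S(S(add(mul(add(Z, mul(SZ, SZ)), add(SZ, SZ)), Z)))))
  →22  S(S(S(S(add(mul(mul(SZ, SZ), add(SZ, SZ)), Z)))))
  →23  S(S(S(S(add(mul(add(SZ, mul(Z, SZ)), add(SZ, SZ)), Z)))))
  →24  S(S(S(S(add(mul(S(add(Z, mul(Z, SZ))), add(SZ, SZ)), Z)))))
  →25  S(S(S(S(add(add(add(SZ, SZ), mul(add(Z, mul(Z, SZ)), add(SZ, SZ))), Z)))))
  →26  S(S(S(S(add(add(S(add(Z, SZ)), mul(add(Z, mul(Z, SZ)), add(SZ, SZ))), Z)))))
  →27  S(S(S(S(add(S(add(add(Z, SZ), mul(add(Z, mul(Z, SZ)), add(SZ, SZ)))), Z)))))
  →28  S(S(S(S(S(add(add(add(Z, SZ), mul(add(Z, mul(Z, SZ)), add(SZ, SZ))), Z))))))
  →29  S(S(S(S(S(add(add(SZ, mul(add(Z, mul(Z, SZ)), add(SZ, SZ))), Z))))))
  →30  S(S(S(S(S(add(S(add(Z, mul(add(Z, mul(Z, SZ)), add(SZ, SZ)))), Z))))))
  →31  S(S(S(S(S(S(add(add(Z, mul(add(Z, mul(Z, SZ)), add(SZ, SZ))), Z)))))))
  →32  S(S(S(S(S(S(add(mul(add(Z, mul(Z, SZ)), add(SZ, SZ)), Z)))))))
  →33  S(S(S(S(S(S(add(mul(mul(Z, SZ), add(SZ, SZ)), Z)))))))
  →34  S(S(S(S(S(S(add(mul(Z, add(SZ, SZ)), Z)))))))
  →35  S(S(S(S(S(S(add(Z, Z)))))))
  →36  S^6(Z)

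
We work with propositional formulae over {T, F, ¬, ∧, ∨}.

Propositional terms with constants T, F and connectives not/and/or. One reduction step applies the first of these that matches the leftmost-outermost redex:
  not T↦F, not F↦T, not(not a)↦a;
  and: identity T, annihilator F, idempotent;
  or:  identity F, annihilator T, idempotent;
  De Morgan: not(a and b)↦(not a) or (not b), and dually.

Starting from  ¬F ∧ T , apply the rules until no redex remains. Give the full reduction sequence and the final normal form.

Answer: normal form = T  (in 2 steps)

Derivation:
  start: ¬F ∧ T
  →1  ¬F
  →2  T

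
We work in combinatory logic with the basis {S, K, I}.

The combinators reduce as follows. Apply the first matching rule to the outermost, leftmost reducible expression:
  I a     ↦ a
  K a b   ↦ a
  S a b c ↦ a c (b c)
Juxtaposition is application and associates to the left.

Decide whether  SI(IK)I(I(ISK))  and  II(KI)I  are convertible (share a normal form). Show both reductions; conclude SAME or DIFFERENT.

Answer: SAME — A ⇓ I, B ⇓ I

Reduction:
Term A:
  start: SI(IK)I(I(ISK))
  →1  II(IKI)(I(ISK))
  →2  I(IKI)(I(ISK))
  →3  IKI(I(ISK))
  →4  KI(I(ISK))
  →5  I

Term B:
  start: II(KI)I
  →1  I(KI)I
  →2  KII
  →3  I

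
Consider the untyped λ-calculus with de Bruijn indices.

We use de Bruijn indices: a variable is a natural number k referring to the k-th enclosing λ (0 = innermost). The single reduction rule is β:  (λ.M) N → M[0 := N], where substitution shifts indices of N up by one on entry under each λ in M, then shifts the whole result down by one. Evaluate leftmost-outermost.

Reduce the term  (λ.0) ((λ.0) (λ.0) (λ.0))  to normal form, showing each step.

  start: (λ.0) ((λ.0) (λ.0) (λ.0))
  →1  (λ.0) (λ.0) (λ.0)
  →2  (λ.0) (λ.0)
  →3  λ.0

Answer: normal form = λ.0  (in 3 steps)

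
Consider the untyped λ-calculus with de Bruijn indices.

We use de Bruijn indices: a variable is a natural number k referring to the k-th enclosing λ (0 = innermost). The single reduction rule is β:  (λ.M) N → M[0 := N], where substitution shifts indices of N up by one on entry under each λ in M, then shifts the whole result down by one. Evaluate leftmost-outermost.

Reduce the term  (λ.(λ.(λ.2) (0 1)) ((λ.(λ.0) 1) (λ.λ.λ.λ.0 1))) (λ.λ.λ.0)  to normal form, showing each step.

  start: (λ.(λ.(λ.2) (0 1)) ((λ.(λ.0) 1) (λ.λ.λ.λ.0 1))) (λ.λ.λ.0)
  step 1: (λ.(λ.λ.λ.λ.0) (0 (λ.λ.λ.0))) ((λ.(λ.0) (λ.λ.λ.0)) (λ.λ.λ.λ.0 1))
  step 2: (λ.λ.λ.λ.0) ((λ.(λ.0) (λ.λ.λ.0)) (λ.λ.λ.λ.0 1) (λ.λ.λ.0))
  step 3: λ.λ.λ.0

Answer: normal form = λ.λ.λ.0  (in 3 steps)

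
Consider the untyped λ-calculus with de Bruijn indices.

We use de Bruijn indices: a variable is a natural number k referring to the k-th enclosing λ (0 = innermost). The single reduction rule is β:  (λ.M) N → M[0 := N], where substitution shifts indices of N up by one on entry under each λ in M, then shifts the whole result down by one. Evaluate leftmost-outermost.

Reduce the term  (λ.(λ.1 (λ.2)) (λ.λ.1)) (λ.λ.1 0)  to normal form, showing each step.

Answer: normal form = λ.λ.λ.1 0  (in 4 steps)

Working:
  start: (λ.(λ.1 (λ.2)) (λ.λ.1)) (λ.λ.1 0)
  step 1: (λ.(λ.λ.1 0) (λ.λ.λ.1 0)) (λ.λ.1)
  step 2: (λ.λ.1 0) (λ.λ.λ.1 0)
  step 3: λ.(λ.λ.λ.1 0) 0
  step 4: λ.λ.λ.1 0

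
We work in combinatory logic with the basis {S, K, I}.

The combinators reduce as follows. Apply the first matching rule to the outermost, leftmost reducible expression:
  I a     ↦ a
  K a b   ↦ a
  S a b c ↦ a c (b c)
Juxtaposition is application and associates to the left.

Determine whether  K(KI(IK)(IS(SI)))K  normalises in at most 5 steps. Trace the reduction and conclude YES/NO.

Answer: YES — reaches normal form S(SI) in 4 ≤ 5 steps

Reduction:
  start: K(KI(IK)(IS(SI)))K
  step 1: KI(IK)(IS(SI))
  step 2: I(IS(SI))
  step 3: IS(SI)
  step 4: S(SI)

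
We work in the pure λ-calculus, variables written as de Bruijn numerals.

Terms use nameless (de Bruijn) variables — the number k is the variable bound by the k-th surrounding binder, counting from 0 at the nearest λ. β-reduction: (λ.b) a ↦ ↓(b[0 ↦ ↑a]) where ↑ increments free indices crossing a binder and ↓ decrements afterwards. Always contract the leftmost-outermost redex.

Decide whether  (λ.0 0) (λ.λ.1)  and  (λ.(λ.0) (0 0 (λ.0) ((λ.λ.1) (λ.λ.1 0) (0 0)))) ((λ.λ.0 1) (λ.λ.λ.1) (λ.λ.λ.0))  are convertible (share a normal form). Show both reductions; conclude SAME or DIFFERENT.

Term A:
  start: (λ.0 0) (λ.λ.1)
  [1] (λ.λ.1) (λ.λ.1)
  [2] λ.λ.λ.1

Term B:
  start: (λ.(λ.0) (0 0 (λ.0) ((λ.λ.1) (λ.λ.1 0) (0 0)))) ((λ.λ.0 1) (λ.λ.λ.1) (λ.λ.λ.0))
  [1] (λ.0) ((λ.λ.0 1) (λ.λ.λ.1) (λ.λ.λ.0) ((λ.λ.0 1) (λ.λ.λ.1) (λ.λ.λ.0)) (λ.0) ((λ.λ.1) (λ.λ.1 0) ((λ.λ.0 1) (λ.λ.λ.1) (λ.λ.λ.0) ((λ.λ.0 1) (λ.λ.λ.1) (λ.λ.λ.0)))))
  [2] (λ.λ.0 1) (λ.λ.λ.1) (λ.λ.λ.0) ((λ.λ.0 1) (λ.λ.λ.1) (λ.λ.λ.0)) (λ.0) ((λ.λ.1) (λ.λ.1 0) ((λ.λ.0 1) (λ.λ.λ.1) (λ.λ.λ.0) ((λ.λ.0 1) (λ.λ.λ.1) (λ.λ.λ.0))))
  [3] (λ.0 (λ.λ.λ.1)) (λ.λ.λ.0) ((λ.λ.0 1) (λ.λ.λ.1) (λ.λ.λ.0)) (λ.0) ((λ.λ.1) (λ.λ.1 0) ((λ.λ.0 1) (λ.λ.λ.1) (λ.λ.λ.0) ((λ.λ.0 1) (λ.λ.λ.1) (λ.λ.λ.0))))
  [4] (λ.λ.λ.0) (λ.λ.λ.1) ((λ.λ.0 1) (λ.λ.λ.1) (λ.λ.λ.0)) (λ.0) ((λ.λ.1) (λ.λ.1 0) ((λ.λ.0 1) (λ.λ.λ.1) (λ.λ.λ.0) ((λ.λ.0 1) (λ.λ.λ.1) (λ.λ.λ.0))))
  [5] (λ.λ.0) ((λ.λ.0 1) (λ.λ.λ.1) (λ.λ.λ.0)) (λ.0) ((λ.λ.1) (λ.λ.1 0) ((λ.λ.0 1) (λ.λ.λ.1) (λ.λ.λ.0) ((λ.λ.0 1) (λ.λ.λ.1) (λ.λ.λ.0))))
  [6] (λ.0) (λ.0) ((λ.λ.1) (λ.λ.1 0) ((λ.λ.0 1) (λ.λ.λ.1) (λ.λ.λ.0) ((λ.λ.0 1) (λ.λ.λ.1) (λ.λ.λ.0))))
  [7] (λ.0) ((λ.λ.1) (λ.λ.1 0) ((λ.λ.0 1) (λ.λ.λ.1) (λ.λ.λ.0) ((λ.λ.0 1) (λ.λ.λ.1) (λ.λ.λ.0))))
  [8] (λ.λ.1) (λ.λ.1 0) ((λ.λ.0 1) (λ.λ.λ.1) (λ.λ.λ.0) ((λ.λ.0 1) (λ.λ.λ.1) (λ.λ.λ.0)))
  [9] (λ.λ.λ.1 0) ((λ.λ.0 1) (λ.λ.λ.1) (λ.λ.λ.0) ((λ.λ.0 1) (λ.λ.λ.1) (λ.λ.λ.0)))
  [10] λ.λ.1 0

Answer: DIFFERENT — A ⇓ λ.λ.λ.1, B ⇓ λ.λ.1 0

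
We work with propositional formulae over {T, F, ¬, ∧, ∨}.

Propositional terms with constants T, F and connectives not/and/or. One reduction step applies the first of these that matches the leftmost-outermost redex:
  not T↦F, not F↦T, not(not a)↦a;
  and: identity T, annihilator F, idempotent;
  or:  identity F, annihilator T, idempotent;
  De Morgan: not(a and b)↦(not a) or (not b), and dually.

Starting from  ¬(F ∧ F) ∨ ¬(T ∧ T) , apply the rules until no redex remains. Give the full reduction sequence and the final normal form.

Answer: normal form = T  (in 4 steps)

Derivation:
  start: ¬(F ∧ F) ∨ ¬(T ∧ T)
  →1  (¬F ∨ ¬F) ∨ ¬(T ∧ T)
  →2  ¬F ∨ ¬(T ∧ T)
  →3  T ∨ ¬(T ∧ T)
  →4  T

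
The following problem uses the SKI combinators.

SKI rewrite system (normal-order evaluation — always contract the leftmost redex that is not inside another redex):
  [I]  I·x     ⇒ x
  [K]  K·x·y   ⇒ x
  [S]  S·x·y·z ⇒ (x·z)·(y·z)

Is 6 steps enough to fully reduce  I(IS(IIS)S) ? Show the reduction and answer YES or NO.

  start: I(IS(IIS)S)
  step 1: IS(IIS)S
  step 2: S(IIS)S
  step 3: S(IS)S
  step 4: SSS

Answer: YES — reaches normal form SSS in 4 ≤ 6 steps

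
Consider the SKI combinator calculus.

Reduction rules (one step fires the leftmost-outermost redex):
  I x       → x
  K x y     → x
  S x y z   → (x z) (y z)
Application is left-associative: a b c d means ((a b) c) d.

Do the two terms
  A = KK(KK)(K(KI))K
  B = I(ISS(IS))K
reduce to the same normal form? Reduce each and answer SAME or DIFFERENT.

Answer: DIFFERENT — A ⇓ K(KI), B ⇓ SK(SK)

Working:
Term A:
  start: KK(KK)(K(KI))K
  step 1: K(K(KI))K
  step 2: K(KI)

Term B:
  start: I(ISS(IS))K
  step 1: ISS(IS)K
  step 2: SS(IS)K
  step 3: SK(ISK)
  step 4: SK(SK)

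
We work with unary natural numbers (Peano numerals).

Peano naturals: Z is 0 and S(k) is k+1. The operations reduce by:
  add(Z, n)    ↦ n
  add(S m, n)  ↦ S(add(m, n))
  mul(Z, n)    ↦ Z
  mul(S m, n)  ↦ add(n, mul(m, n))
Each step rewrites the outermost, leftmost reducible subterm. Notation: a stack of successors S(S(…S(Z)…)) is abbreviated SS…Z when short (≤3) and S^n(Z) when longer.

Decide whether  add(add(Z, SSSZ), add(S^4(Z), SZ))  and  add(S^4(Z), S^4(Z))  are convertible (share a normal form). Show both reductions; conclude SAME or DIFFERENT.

Answer: SAME — A ⇓ S^8(Z), B ⇓ S^8(Z)

Working:
Term A:
  start: add(add(Z, SSSZ), add(S^4(Z), SZ))
  [1] add(SSSZ, add(S^4(Z), SZ))
  [2] S(add(SSZ, add(S^4(Z), SZ)))
  [3] S(S(add(SZ, add(S^4(Z), SZ))))
  [4] S(S(S(add(Z, add(S^4(Z), SZ)))))
  [5] S(S(S(add(S^4(Z), SZ))))
  [6] S(S(S(S(add(SSSZ, SZ)))))
  [7] S(S(S(S(S(add(SSZ, SZ))))))
  [8] S(S(S(S(S(S(add(SZ, SZ)))))))
  [9] S(S(S(S(S(S(S(add(Z, SZ))))))))
  [10] S^8(Z)

Term B:
  start: add(S^4(Z), S^4(Z))
  [1] S(add(SSSZ, S^4(Z)))
  [2] S(S(add(SSZ, S^4(Z))))
  [3] S(S(S(add(SZ, S^4(Z)))))
  [4] S(S(S(S(add(Z, S^4(Z))))))
  [5] S^8(Z)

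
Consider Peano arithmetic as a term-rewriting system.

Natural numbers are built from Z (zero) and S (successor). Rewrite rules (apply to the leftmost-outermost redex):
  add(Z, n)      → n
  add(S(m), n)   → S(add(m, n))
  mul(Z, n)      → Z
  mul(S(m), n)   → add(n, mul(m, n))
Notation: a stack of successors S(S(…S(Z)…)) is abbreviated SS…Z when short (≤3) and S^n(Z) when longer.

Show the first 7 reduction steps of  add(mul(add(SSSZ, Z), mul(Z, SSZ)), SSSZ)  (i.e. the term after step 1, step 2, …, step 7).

Answer: after 7 steps: add(add(Z, mul(add(SZ, Z), mul(Z, SSZ))), SSSZ)

Working:
  start: add(mul(add(SSSZ, Z), mul(Z, SSZ)), SSSZ)
  step 1: add(mul(S(add(SSZ, Z)), mul(Z, SSZ)), SSSZ)
  step 2: add(add(mul(Z, SSZ), mul(add(SSZ, Z), mul(Z, SSZ))), SSSZ)
  step 3: add(add(Z, mul(add(SSZ, Z), mul(Z, SSZ))), SSSZ)
  step 4: add(mul(add(SSZ, Z), mul(Z, SSZ)), SSSZ)
  step 5: add(mul(S(add(SZ, Z)), mul(Z, SSZ)), SSSZ)
  step 6: add(add(mul(Z, SSZ), mul(add(SZ, Z), mul(Z, SSZ))), SSSZ)
  step 7: add(add(Z, mul(add(SZ, Z), mul(Z, SSZ))), SSSZ)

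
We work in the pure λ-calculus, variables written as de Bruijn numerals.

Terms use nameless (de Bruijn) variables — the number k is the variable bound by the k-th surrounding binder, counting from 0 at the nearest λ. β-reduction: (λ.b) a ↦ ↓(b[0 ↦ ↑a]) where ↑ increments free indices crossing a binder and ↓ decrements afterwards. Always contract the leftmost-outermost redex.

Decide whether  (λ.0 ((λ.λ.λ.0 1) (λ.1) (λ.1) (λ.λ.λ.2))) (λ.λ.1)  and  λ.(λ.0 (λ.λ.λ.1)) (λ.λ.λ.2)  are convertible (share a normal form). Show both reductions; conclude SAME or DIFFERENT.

Answer: SAME — A ⇓ λ.λ.λ.λ.λ.λ.1, B ⇓ λ.λ.λ.λ.λ.λ.1

Reduction:
Term A:
  start: (λ.0 ((λ.λ.λ.0 1) (λ.1) (λ.1) (λ.λ.λ.2))) (λ.λ.1)
  step 1: (λ.λ.1) ((λ.λ.λ.0 1) (λ.λ.λ.1) (λ.λ.λ.1) (λ.λ.λ.2))
  step 2: λ.(λ.λ.λ.0 1) (λ.λ.λ.1) (λ.λ.λ.1) (λ.λ.λ.2)
  step 3: λ.(λ.λ.0 1) (λ.λ.λ.1) (λ.λ.λ.2)
  step 4: λ.(λ.0 (λ.λ.λ.1)) (λ.λ.λ.2)
  step 5: λ.(λ.λ.λ.2) (λ.λ.λ.1)
  step 6: λ.λ.λ.λ.λ.λ.1

Term B:
  start: λ.(λ.0 (λ.λ.λ.1)) (λ.λ.λ.2)
  step 1: λ.(λ.λ.λ.2) (λ.λ.λ.1)
  step 2: λ.λ.λ.λ.λ.λ.1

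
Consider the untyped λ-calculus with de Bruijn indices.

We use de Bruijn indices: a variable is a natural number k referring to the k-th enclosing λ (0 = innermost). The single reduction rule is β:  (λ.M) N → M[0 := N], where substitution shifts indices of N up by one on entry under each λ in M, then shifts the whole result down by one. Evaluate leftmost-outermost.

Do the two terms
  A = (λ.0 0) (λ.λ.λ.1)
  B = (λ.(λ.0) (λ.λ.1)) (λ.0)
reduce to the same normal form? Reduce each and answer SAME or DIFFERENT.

Answer: SAME — A ⇓ λ.λ.1, B ⇓ λ.λ.1

Reduction:
Term A:
  start: (λ.0 0) (λ.λ.λ.1)
  [1] (λ.λ.λ.1) (λ.λ.λ.1)
  [2] λ.λ.1

Term B:
  start: (λ.(λ.0) (λ.λ.1)) (λ.0)
  [1] (λ.0) (λ.λ.1)
  [2] λ.λ.1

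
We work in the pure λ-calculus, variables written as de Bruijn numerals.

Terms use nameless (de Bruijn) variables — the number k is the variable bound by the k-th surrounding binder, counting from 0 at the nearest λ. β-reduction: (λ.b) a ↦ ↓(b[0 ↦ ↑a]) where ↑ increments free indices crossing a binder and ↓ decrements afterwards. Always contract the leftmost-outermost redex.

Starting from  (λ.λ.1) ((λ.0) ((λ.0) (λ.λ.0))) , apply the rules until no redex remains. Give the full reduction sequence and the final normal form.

Answer: normal form = λ.λ.λ.0  (in 3 steps)

Reduction:
  start: (λ.λ.1) ((λ.0) ((λ.0) (λ.λ.0)))
  step 1: λ.(λ.0) ((λ.0) (λ.λ.0))
  step 2: λ.(λ.0) (λ.λ.0)
  step 3: λ.λ.λ.0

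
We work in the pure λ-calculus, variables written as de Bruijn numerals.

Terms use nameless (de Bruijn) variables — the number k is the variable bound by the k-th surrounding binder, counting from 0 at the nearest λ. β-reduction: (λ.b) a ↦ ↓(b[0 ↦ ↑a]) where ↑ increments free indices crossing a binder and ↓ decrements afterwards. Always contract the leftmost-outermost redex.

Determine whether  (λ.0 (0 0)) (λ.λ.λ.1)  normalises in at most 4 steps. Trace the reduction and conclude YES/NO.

  start: (λ.0 (0 0)) (λ.λ.λ.1)
  step 1: (λ.λ.λ.1) ((λ.λ.λ.1) (λ.λ.λ.1))
  step 2: λ.λ.1

Answer: YES — reaches normal form λ.λ.1 in 2 ≤ 4 steps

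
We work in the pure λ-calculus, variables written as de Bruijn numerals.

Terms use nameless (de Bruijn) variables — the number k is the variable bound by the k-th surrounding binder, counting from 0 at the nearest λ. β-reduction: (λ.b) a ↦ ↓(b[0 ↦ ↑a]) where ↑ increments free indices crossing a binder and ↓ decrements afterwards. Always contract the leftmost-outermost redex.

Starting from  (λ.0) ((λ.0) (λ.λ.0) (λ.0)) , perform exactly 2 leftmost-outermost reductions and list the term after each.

Answer: after 2 steps: (λ.λ.0) (λ.0)

Reduction:
  start: (λ.0) ((λ.0) (λ.λ.0) (λ.0))
  step 1: (λ.0) (λ.λ.0) (λ.0)
  step 2: (λ.λ.0) (λ.0)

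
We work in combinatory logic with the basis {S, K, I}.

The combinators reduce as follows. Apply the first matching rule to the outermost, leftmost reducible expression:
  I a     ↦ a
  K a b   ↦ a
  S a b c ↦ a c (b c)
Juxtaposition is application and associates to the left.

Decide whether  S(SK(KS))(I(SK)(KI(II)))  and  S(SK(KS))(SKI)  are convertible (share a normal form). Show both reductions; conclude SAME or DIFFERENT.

Answer: SAME — A ⇓ S(SK(KS))(SKI), B ⇓ S(SK(KS))(SKI)

Working:
Term A:
  start: S(SK(KS))(I(SK)(KI(II)))
  →1  S(SK(KS))(SK(KI(II)))
  →2  S(SK(KS))(SKI)

Term B:
  start: S(SK(KS))(SKI)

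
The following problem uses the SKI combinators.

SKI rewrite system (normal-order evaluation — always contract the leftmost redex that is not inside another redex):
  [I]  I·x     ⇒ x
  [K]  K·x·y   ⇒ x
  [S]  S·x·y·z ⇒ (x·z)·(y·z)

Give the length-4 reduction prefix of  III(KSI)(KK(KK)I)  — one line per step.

Answer: after 4 steps: S(KK(KK)I)

Working:
  start: III(KSI)(KK(KK)I)
  step 1: II(KSI)(KK(KK)I)
  step 2: I(KSI)(KK(KK)I)
  step 3: KSI(KK(KK)I)
  step 4: S(KK(KK)I)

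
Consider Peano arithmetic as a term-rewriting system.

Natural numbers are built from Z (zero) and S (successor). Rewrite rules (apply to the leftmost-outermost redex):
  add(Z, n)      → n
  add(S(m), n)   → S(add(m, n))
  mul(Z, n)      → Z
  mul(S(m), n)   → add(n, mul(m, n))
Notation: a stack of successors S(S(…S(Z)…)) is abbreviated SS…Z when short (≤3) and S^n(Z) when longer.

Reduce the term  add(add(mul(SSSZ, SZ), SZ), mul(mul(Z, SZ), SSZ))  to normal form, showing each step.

Answer: normal form = S^4(Z)  (in 21 steps)

Working:
  start: add(add(mul(SSSZ, SZ), SZ), mul(mul(Z, SZ), SSZ))
  [1] add(add(add(SZ, mul(SSZ, SZ)), SZ), mul(mul(Z, SZ), SSZ))
  [2] add(add(S(add(Z, mul(SSZ, SZ))), SZ), mul(mul(Z, SZ), SSZ))
  [3] add(S(add(add(Z, mul(SSZ, SZ)), SZ)), mul(mul(Z, SZ), SSZ))
  [4] S(add(add(add(Z, mul(SSZ, SZ)), SZ), mul(mul(Z, SZ), SSZ)))
  [5] S(add(add(mul(SSZ, SZ), SZ), mul(mul(Z, SZ), SSZ)))
  [6] S(add(add(add(SZ, mul(SZ, SZ)), SZ), mul(mul(Z, SZ), SSZ)))
  [7] S(add(add(S(add(Z, mul(SZ, SZ))), SZ), mul(mul(Z, SZ), SSZ)))
  [8] S(add(S(add(add(Z, mul(SZ, SZ)), SZ)), mul(mul(Z, SZ), SSZ)))
  [9] S(S(add(add(add(Z, mul(SZ, SZ)), SZ), mul(mul(Z, SZ), SSZ))))
  [10] S(S(add(add(mul(SZ, SZ), SZ), mul(mul(Z, SZ), SSZ))))
  [11] S(S(add(add(add(SZ, mul(Z, SZ)), SZ), mul(mul(Z, SZ), SSZ))))
  [12] S(S(add(add(S(add(Z, mul(Z, SZ))), SZ), mul(mul(Z, SZ), SSZ))))
  [13] S(S(add(S(add(add(Z, mul(Z, SZ)), SZ)), mul(mul(Z, SZ), SSZ))))
  [14] S(S(S(add(add(add(Z, mul(Z, SZ)), SZ), mul(mul(Z, SZ), SSZ)))))
  [15] S(S(S(add(add(mul(Z, SZ), SZ), mul(mul(Z, SZ), SSZ)))))
  [16] S(S(S(add(add(Z, SZ), mul(mul(Z, SZ), SSZ)))))
  [17] S(S(S(add(SZ, mul(mul(Z, SZ), SSZ)))))
  [18] S(S(S(S(add(Z, mul(mul(Z, SZ), SSZ))))))
  [19] S(S(S(S(mul(mul(Z, SZ), SSZ)))))
  [20] S(S(S(S(mul(Z, SSZ)))))
  [21] S^4(Z)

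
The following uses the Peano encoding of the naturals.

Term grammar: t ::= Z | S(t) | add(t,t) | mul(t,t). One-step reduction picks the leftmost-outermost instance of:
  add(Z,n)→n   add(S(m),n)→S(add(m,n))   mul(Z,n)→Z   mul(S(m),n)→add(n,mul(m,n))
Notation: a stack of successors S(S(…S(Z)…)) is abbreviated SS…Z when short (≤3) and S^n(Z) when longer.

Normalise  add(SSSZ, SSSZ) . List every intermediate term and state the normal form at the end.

  start: add(SSSZ, SSSZ)
  step 1: S(add(SSZ, SSSZ))
  step 2: S(S(add(SZ, SSSZ)))
  step 3: S(S(S(add(Z, SSSZ))))
  step 4: S^6(Z)

Answer: normal form = S^6(Z)  (in 4 steps)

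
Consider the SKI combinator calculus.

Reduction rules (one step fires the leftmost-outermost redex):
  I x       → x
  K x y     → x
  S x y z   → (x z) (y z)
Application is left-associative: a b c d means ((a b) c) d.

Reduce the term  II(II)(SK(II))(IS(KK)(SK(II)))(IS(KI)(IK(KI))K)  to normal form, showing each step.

Answer: normal form = K(KI)  (in 17 steps)

Derivation:
  start: II(II)(SK(II))(IS(KK)(SK(II)))(IS(KI)(IK(KI))K)
  →1  I(II)(SK(II))(IS(KK)(SK(II)))(IS(KI)(IK(KI))K)
  →2  II(SK(II))(IS(KK)(SK(II)))(IS(KI)(IK(KI))K)
  →3  I(SK(II))(IS(KK)(SK(II)))(IS(KI)(IK(KI))K)
  →4  SK(II)(IS(KK)(SK(II)))(IS(KI)(IK(KI))K)
  →5  K(IS(KK)(SK(II)))(II(IS(KK)(SK(II))))(IS(KI)(IK(KI))K)
  →6  IS(KK)(SK(II))(IS(KI)(IK(KI))K)
  →7  S(KK)(SK(II))(IS(KI)(IK(KI))K)
  →8  KK(IS(KI)(IK(KI))K)(SK(II)(IS(KI)(IK(KI))K))
  →9  K(SK(II)(IS(KI)(IK(KI))K))
  →10  K(K(IS(KI)(IK(KI))K)(II(IS(KI)(IK(KI))K)))
  →11  K(IS(KI)(IK(KI))K)
  →12  K(S(KI)(IK(KI))K)
  →13  K(KIK(IK(KI)K))
  →14  K(I(IK(KI)K))
  →15  K(IK(KI)K)
  →16  K(K(KI)K)
  →17  K(KI)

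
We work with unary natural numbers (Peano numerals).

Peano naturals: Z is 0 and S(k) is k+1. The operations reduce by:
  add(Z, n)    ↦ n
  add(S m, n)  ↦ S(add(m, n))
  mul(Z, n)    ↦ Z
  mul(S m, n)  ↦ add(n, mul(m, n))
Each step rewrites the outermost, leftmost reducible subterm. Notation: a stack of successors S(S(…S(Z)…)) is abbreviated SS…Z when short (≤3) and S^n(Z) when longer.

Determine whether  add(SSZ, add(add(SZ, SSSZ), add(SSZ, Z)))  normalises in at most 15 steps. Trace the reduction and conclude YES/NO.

Answer: YES — reaches normal form S^8(Z) in 13 ≤ 15 steps

Working:
  start: add(SSZ, add(add(SZ, SSSZ), add(SSZ, Z)))
  step 1: S(add(SZ, add(add(SZ, SSSZ), add(SSZ, Z))))
  step 2: S(S(add(Z, add(add(SZ, SSSZ), add(SSZ, Z)))))
  step 3: S(S(add(add(SZ, SSSZ), add(SSZ, Z))))
  step 4: S(S(add(S(add(Z, SSSZ)), add(SSZ, Z))))
  step 5: S(S(S(add(add(Z, SSSZ), add(SSZ, Z)))))
  step 6: S(S(S(add(SSSZ, add(SSZ, Z)))))
  step 7: S(S(S(S(add(SSZ, add(SSZ, Z))))))
  step 8: S(S(S(S(S(add(SZ, add(SSZ, Z)))))))
  step 9: S(S(S(S(S(S(add(Z, add(SSZ, Z))))))))
  step 10: S(S(S(S(S(S(add(SSZ, Z)))))))
  step 11: S(S(S(S(S(S(S(add(SZ, Z))))))))
  step 12: S(S(S(S(S(S(S(S(add(Z, Z)))))))))
  step 13: S^8(Z)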